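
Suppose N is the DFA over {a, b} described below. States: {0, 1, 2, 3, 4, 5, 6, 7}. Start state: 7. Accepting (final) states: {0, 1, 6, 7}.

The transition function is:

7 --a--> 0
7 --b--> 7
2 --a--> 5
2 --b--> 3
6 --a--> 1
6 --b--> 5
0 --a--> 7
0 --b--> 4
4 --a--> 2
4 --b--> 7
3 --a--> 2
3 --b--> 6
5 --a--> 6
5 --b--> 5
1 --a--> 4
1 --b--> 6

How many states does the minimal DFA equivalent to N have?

8

All states are reachable from the start state.
Initial partition by acceptance: {0,1,6,7} | {2,3,4,5}.
Split {0,1,6,7} by δ(·,a) → {0,6,7} and {1}.
Split {0,6,7} by δ(·,a) → {0,7} and {6}.
Split {0,7} by δ(·,b) → {0} and {7}.
On input a, block {2,3,4,5} splits into {2,3,4} and {5}.
On input a, block {2,3,4} splits into {3,4} and {2}.
On input b, block {3,4} splits into {3} and {4}.
Stable partition: {0} | {3} | {1} | {6} | {7} | {5} | {2} | {4} — 8 equivalence classes.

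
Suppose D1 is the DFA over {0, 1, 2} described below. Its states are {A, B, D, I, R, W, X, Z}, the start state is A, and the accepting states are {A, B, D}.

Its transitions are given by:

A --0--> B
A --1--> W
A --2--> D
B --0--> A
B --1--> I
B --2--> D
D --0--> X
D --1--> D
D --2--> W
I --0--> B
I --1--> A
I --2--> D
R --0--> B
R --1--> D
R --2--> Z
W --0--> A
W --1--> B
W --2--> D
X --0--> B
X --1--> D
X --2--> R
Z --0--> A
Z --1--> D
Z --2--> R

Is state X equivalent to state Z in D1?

Yes

All states are reachable from the start state.
Start with accepting vs non-accepting: {A,B,D} | {I,R,W,X,Z}.
Refine {A,B,D} on symbol 0: members go to different blocks, giving {A,B} and {D}.
On input 1, block {I,R,W,X,Z} splits into {R,X,Z} and {I,W}.
Stable partition: {A,B} | {R,X,Z} | {D} | {I,W} — 4 equivalence classes.
X and Z lie in the same block of the stable partition, so they are equivalent — no string distinguishes them.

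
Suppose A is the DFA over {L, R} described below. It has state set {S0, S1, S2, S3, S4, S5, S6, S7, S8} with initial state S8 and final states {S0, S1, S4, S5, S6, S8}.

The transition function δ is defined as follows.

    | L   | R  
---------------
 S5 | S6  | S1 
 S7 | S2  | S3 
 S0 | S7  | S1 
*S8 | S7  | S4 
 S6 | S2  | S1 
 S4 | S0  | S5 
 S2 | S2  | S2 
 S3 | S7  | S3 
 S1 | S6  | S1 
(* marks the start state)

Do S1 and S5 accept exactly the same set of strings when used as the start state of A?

All states are reachable from the start state.
Start with accepting vs non-accepting: {S0,S1,S4,S5,S6,S8} | {S2,S3,S7}.
Refine {S0,S1,S4,S5,S6,S8} on symbol L: members go to different blocks, giving {S0,S6,S8} and {S1,S4,S5}.
No further refinement is possible. Final partition (3 blocks): {S0,S6,S8} | {S2,S3,S7} | {S1,S4,S5}.
S1 and S5 lie in the same block of the stable partition, so they are equivalent — no string distinguishes them.

Yes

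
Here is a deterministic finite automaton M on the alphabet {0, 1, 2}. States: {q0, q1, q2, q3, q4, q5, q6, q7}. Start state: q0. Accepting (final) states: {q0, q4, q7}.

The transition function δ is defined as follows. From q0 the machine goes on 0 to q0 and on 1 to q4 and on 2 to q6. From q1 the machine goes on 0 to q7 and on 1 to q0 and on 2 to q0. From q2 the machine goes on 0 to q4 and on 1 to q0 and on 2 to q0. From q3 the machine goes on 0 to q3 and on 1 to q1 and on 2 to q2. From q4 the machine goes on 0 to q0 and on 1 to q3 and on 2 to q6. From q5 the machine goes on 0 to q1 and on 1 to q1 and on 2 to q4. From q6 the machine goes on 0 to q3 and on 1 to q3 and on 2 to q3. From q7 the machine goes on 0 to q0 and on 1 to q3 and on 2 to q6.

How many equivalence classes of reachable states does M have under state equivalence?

First remove the unreachable states {q5}; 7 states remain.
P0 = {q0,q4,q7} | {q1,q2,q3,q6}.
Refine {q0,q4,q7} on symbol 1: members go to different blocks, giving {q4,q7} and {q0}.
Split {q1,q2,q3,q6} by δ(·,0) → {q1,q2} and {q3,q6}.
Refine {q3,q6} on symbol 1: members go to different blocks, giving {q3} and {q6}.
The partition is now stable with 5 blocks: {q4,q7} | {q1,q2} | {q0} | {q3} | {q6}.

5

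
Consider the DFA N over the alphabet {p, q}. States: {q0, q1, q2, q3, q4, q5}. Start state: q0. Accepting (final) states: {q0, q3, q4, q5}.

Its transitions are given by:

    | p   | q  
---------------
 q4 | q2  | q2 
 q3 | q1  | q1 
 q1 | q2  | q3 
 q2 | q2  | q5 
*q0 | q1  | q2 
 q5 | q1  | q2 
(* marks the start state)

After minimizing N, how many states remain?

2

States {q4} cannot be reached from the start state, so discard them.
Start with accepting vs non-accepting: {q0,q3,q5} | {q1,q2}.
Stable partition: {q0,q3,q5} | {q1,q2} — 2 equivalence classes.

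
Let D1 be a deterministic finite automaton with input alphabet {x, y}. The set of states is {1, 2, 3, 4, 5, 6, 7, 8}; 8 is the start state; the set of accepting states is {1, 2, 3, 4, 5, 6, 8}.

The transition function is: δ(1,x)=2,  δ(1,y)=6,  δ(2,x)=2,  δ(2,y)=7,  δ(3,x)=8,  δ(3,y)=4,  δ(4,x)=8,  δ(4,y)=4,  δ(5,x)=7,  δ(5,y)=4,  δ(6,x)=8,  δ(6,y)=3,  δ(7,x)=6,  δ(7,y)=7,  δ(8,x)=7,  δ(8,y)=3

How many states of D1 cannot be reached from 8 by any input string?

BFS from 8 reaches {3, 4, 6, 7, 8}; the 3 state(s) 1, 2, 5 are never visited.

3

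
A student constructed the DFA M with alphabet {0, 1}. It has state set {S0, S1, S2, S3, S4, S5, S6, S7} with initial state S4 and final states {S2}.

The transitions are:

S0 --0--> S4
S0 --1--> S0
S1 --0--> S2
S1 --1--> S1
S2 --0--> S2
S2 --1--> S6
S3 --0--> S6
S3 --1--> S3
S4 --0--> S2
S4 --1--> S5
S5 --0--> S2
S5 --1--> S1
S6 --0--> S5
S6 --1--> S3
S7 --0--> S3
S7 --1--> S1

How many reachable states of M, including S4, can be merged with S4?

3

States {S0,S7} cannot be reached from the start state, so discard them.
Start with accepting vs non-accepting: {S2} | {S1,S3,S4,S5,S6}.
Refine {S1,S3,S4,S5,S6} on symbol 0: members go to different blocks, giving {S1,S4,S5} and {S3,S6}.
Refine {S3,S6} on symbol 0: members go to different blocks, giving {S3} and {S6}.
The partition is now stable with 4 blocks: {S2} | {S1,S4,S5} | {S3} | {S6}.
State S4 belongs to the block {S1,S4,S5}, which has 3 states.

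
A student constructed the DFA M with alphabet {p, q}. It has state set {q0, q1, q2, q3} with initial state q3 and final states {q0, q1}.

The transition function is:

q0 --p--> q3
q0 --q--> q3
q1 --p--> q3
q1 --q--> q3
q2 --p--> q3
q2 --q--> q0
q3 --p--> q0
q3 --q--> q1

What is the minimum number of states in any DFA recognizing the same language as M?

2

First remove the unreachable states {q2}; 3 states remain.
Initial partition by acceptance: {q0,q1} | {q3}.
No further refinement is possible. Final partition (2 blocks): {q0,q1} | {q3}.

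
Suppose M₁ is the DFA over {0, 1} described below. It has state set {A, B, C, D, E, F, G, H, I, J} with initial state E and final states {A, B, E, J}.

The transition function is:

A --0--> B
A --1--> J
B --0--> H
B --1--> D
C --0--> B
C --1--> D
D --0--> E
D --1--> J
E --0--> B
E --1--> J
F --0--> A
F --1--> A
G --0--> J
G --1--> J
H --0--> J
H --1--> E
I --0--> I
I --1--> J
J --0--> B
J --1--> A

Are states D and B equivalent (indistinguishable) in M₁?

No

Reachable states from the start: {A,B,D,E,H,J}. Unreachable: {C,F,G,I} — drop them.
Initial partition by acceptance: {A,B,E,J} | {D,H}.
Split {A,B,E,J} by δ(·,0) → {A,E,J} and {B}.
No further refinement is possible. Final partition (3 blocks): {A,E,J} | {D,H} | {B}.
D and B end up in different blocks, so they are distinguishable. For instance, the string 'ε' is accepted from only B.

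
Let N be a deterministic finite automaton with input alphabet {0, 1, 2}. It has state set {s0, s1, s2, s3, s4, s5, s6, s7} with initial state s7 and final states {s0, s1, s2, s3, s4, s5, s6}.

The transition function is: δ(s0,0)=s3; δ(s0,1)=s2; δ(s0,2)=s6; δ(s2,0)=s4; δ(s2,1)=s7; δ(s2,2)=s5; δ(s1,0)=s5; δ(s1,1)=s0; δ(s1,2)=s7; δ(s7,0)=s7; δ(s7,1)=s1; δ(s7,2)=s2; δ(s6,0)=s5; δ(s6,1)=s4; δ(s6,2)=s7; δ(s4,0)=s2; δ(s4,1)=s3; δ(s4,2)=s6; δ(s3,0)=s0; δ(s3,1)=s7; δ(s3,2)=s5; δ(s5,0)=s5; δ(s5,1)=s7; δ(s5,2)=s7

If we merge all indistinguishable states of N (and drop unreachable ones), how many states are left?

5

All states are reachable from the start state.
Initial partition by acceptance: {s0,s1,s2,s3,s4,s5,s6} | {s7}.
Split {s0,s1,s2,s3,s4,s5,s6} by δ(·,1) → {s0,s1,s4,s6} and {s2,s3,s5}.
Split {s0,s1,s4,s6} by δ(·,1) → {s0,s4} and {s1,s6}.
Refine {s2,s3,s5} on symbol 0: members go to different blocks, giving {s2,s3} and {s5}.
The partition is now stable with 5 blocks: {s0,s4} | {s7} | {s2,s3} | {s1,s6} | {s5}.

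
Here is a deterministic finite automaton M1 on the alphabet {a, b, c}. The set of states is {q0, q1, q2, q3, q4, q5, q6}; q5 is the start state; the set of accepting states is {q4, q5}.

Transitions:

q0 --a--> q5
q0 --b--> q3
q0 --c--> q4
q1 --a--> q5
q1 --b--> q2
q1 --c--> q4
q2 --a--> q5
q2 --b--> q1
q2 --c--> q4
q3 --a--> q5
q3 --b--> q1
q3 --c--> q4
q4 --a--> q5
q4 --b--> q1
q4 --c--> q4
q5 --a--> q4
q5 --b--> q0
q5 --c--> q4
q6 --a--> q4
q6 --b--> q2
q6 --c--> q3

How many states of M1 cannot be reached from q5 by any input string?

1

No path from q5 leads to q6; the other 6 states are all reachable.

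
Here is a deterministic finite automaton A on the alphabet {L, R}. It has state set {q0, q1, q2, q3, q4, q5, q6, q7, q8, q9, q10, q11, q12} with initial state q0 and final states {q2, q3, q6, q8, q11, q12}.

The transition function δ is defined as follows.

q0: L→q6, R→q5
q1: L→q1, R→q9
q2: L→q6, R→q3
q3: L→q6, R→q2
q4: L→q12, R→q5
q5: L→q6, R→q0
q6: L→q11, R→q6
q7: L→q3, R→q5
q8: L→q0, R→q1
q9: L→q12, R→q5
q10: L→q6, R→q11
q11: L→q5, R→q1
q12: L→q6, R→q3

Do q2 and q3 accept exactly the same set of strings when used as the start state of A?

First remove the unreachable states {q4,q7,q8,q10}; 9 states remain.
Start with accepting vs non-accepting: {q2,q3,q6,q11,q12} | {q0,q1,q5,q9}.
Refine {q2,q3,q6,q11,q12} on symbol L: members go to different blocks, giving {q2,q3,q6,q12} and {q11}.
Refine {q2,q3,q6,q12} on symbol L: members go to different blocks, giving {q2,q3,q12} and {q6}.
On input L, block {q0,q1,q5,q9} splits into {q0,q5} and {q1} and {q9}.
No further refinement is possible. Final partition (6 blocks): {q2,q3,q12} | {q0,q5} | {q11} | {q6} | {q1} | {q9}.
q2 and q3 lie in the same block of the stable partition, so they are equivalent — no string distinguishes them.

Yes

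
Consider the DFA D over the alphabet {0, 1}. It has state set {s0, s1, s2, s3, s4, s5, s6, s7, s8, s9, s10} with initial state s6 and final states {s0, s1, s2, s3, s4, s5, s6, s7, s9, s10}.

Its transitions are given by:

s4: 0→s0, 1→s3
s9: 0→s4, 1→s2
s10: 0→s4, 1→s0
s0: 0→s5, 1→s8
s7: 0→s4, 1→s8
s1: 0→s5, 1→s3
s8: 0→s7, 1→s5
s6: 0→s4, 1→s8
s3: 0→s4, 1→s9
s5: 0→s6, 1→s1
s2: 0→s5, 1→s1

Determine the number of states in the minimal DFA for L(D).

Reachable states from the start: {s0,s1,s2,s3,s4,s5,s6,s7,s8,s9}. Unreachable: {s10} — drop them.
P0 = {s0,s1,s2,s3,s4,s5,s6,s7,s9} | {s8}.
On input 1, block {s0,s1,s2,s3,s4,s5,s6,s7,s9} splits into {s1,s2,s3,s4,s5,s9} and {s0,s6,s7}.
On input 0, block {s1,s2,s3,s4,s5,s9} splits into {s1,s2,s3,s9} and {s4,s5}.
Stable partition: {s1,s2,s3,s9} | {s8} | {s0,s6,s7} | {s4,s5} — 4 equivalence classes.

4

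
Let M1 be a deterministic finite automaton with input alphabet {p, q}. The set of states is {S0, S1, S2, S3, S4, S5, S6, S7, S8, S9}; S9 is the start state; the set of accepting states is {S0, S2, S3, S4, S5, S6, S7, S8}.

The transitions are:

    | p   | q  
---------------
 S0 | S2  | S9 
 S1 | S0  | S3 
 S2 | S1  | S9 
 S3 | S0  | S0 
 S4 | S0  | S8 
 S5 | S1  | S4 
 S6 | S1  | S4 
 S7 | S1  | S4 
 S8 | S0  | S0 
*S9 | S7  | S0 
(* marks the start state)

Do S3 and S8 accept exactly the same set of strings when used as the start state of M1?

First remove the unreachable states {S5,S6}; 8 states remain.
P0 = {S0,S2,S3,S4,S7,S8} | {S1,S9}.
On input p, block {S0,S2,S3,S4,S7,S8} splits into {S0,S3,S4,S8} and {S2,S7}.
Split {S0,S3,S4,S8} by δ(·,p) → {S3,S4,S8} and {S0}.
On input q, block {S3,S4,S8} splits into {S3,S8} and {S4}.
On input p, block {S1,S9} splits into {S1} and {S9}.
Refine {S2,S7} on symbol q: members go to different blocks, giving {S2} and {S7}.
The partition is now stable with 7 blocks: {S3,S8} | {S1} | {S2} | {S0} | {S4} | {S9} | {S7}.
S3 and S8 lie in the same block of the stable partition, so they are equivalent — no string distinguishes them.

Yes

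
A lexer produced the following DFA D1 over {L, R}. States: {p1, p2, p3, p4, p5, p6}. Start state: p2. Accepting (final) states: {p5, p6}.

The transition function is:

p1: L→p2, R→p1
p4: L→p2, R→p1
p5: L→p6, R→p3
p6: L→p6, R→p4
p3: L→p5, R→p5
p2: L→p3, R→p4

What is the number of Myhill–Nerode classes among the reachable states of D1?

5

Every state is reachable, so we keep all 6.
P0 = {p5,p6} | {p1,p2,p3,p4}.
On input L, block {p1,p2,p3,p4} splits into {p1,p2,p4} and {p3}.
Refine {p5,p6} on symbol R: members go to different blocks, giving {p5} and {p6}.
Refine {p1,p2,p4} on symbol L: members go to different blocks, giving {p1,p4} and {p2}.
No further refinement is possible. Final partition (5 blocks): {p5} | {p1,p4} | {p3} | {p6} | {p2}.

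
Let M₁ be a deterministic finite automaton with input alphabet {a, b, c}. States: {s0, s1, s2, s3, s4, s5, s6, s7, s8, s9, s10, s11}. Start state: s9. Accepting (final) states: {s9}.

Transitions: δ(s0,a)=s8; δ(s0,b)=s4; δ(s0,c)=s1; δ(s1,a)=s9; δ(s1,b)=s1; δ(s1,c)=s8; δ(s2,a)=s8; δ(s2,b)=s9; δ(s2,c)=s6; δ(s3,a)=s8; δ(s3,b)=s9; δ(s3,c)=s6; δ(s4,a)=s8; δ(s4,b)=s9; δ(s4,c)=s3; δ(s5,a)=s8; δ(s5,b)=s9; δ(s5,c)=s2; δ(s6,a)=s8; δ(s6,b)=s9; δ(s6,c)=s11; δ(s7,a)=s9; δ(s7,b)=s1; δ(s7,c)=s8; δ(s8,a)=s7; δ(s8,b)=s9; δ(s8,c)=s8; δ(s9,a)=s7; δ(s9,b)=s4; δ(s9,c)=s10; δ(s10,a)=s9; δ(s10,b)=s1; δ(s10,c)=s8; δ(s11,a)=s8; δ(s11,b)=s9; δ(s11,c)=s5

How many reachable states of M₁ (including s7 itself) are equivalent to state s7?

3

States {s0} cannot be reached from the start state, so discard them.
Initial partition by acceptance: {s9} | {s1,s2,s3,s4,s5,s6,s7,s8,s10,s11}.
On input a, block {s1,s2,s3,s4,s5,s6,s7,s8,s10,s11} splits into {s2,s3,s4,s5,s6,s8,s11} and {s1,s7,s10}.
Split {s2,s3,s4,s5,s6,s8,s11} by δ(·,a) → {s2,s3,s4,s5,s6,s11} and {s8}.
Stable partition: {s9} | {s2,s3,s4,s5,s6,s11} | {s1,s7,s10} | {s8} — 4 equivalence classes.
State s7 belongs to the block {s1,s7,s10}, which has 3 states.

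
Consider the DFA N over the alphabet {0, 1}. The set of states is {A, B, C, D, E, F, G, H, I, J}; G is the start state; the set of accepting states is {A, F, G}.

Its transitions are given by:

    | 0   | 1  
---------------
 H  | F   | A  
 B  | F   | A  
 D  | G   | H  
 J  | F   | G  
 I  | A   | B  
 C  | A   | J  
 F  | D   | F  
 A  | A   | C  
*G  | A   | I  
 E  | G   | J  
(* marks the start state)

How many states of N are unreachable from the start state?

1

BFS from G reaches {A, B, C, D, F, G, H, I, J}; the 1 state(s) E are never visited.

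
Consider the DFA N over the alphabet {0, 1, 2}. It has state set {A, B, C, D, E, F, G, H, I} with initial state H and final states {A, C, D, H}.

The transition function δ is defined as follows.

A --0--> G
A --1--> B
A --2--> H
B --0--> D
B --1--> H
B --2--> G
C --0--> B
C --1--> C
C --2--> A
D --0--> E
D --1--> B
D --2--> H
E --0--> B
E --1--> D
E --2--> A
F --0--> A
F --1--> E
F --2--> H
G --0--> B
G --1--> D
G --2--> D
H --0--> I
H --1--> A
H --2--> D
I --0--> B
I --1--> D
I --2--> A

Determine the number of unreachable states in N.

2

BFS from H reaches {A, B, D, E, G, H, I}; the 2 state(s) C, F are never visited.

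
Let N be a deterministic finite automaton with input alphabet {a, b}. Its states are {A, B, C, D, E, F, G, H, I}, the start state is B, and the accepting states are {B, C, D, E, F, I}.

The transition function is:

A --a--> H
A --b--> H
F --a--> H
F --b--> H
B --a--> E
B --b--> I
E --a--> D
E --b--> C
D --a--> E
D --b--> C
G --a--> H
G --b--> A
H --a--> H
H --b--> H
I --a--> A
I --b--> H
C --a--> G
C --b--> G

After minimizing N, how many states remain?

States {F} cannot be reached from the start state, so discard them.
P0 = {B,C,D,E,I} | {A,G,H}.
Split {B,C,D,E,I} by δ(·,a) → {B,D,E} and {C,I}.
The partition is now stable with 3 blocks: {B,D,E} | {A,G,H} | {C,I}.

3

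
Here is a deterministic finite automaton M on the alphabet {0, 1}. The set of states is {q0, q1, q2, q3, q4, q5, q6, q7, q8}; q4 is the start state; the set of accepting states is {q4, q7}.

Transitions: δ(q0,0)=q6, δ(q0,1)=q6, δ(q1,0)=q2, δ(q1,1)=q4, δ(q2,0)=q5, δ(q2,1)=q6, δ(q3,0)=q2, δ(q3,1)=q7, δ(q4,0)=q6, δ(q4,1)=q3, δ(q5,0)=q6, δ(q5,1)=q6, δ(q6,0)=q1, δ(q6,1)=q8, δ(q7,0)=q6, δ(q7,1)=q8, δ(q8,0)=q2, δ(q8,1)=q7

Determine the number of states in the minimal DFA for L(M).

First remove the unreachable states {q0}; 8 states remain.
Start with accepting vs non-accepting: {q4,q7} | {q1,q2,q3,q5,q6,q8}.
Refine {q1,q2,q3,q5,q6,q8} on symbol 1: members go to different blocks, giving {q1,q3,q8} and {q2,q5,q6}.
On input 0, block {q2,q5,q6} splits into {q2,q5} and {q6}.
Refine {q2,q5} on symbol 0: members go to different blocks, giving {q2} and {q5}.
The partition is now stable with 5 blocks: {q4,q7} | {q1,q3,q8} | {q2} | {q6} | {q5}.

5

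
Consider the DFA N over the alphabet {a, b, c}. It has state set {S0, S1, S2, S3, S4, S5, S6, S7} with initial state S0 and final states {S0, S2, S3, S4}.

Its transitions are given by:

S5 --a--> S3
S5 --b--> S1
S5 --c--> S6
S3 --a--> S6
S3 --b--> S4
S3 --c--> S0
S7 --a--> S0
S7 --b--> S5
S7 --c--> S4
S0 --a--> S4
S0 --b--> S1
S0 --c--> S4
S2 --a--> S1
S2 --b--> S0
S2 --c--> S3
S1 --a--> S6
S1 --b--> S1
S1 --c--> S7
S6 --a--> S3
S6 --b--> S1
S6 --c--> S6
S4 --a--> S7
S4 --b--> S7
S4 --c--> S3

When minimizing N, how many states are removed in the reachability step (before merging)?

Starting at S0 and following transitions, the reachable set is {S0, S1, S3, S4, S5, S6, S7}. That leaves S2 unreachable — 1 in total.

1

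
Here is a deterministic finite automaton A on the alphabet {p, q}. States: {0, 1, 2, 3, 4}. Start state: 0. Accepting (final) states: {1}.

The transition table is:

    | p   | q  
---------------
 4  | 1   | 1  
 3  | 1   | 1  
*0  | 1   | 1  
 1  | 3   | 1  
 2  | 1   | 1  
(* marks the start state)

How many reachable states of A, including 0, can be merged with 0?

First remove the unreachable states {2,4}; 3 states remain.
P0 = {1} | {0,3}.
The partition is now stable with 2 blocks: {1} | {0,3}.
State 0 belongs to the block {0,3}, which has 2 states.

2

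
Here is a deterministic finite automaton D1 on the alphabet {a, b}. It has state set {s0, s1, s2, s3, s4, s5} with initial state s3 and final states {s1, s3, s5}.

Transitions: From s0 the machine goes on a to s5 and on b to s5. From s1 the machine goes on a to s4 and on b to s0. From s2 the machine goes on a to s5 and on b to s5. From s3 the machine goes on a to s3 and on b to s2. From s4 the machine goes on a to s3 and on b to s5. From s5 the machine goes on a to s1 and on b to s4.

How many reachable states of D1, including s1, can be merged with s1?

Initial partition by acceptance: {s1,s3,s5} | {s0,s2,s4}.
Split {s1,s3,s5} by δ(·,a) → {s3,s5} and {s1}.
On input a, block {s3,s5} splits into {s3} and {s5}.
Refine {s0,s2,s4} on symbol a: members go to different blocks, giving {s0,s2} and {s4}.
The partition is now stable with 5 blocks: {s3} | {s0,s2} | {s1} | {s5} | {s4}.
The equivalence class containing s1 is {s1}, of size 1.

1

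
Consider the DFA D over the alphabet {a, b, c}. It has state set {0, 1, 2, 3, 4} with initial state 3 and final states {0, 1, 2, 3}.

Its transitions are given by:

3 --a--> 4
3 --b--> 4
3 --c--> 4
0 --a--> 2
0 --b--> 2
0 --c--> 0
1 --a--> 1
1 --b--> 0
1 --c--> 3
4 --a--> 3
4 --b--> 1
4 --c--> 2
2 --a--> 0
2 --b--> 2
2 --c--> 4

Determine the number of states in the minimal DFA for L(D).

Start with accepting vs non-accepting: {0,1,2,3} | {4}.
Refine {0,1,2,3} on symbol a: members go to different blocks, giving {0,1,2} and {3}.
Split {0,1,2} by δ(·,c) → {0} and {1} and {2}.
The partition is now stable with 5 blocks: {0} | {4} | {3} | {1} | {2}.

5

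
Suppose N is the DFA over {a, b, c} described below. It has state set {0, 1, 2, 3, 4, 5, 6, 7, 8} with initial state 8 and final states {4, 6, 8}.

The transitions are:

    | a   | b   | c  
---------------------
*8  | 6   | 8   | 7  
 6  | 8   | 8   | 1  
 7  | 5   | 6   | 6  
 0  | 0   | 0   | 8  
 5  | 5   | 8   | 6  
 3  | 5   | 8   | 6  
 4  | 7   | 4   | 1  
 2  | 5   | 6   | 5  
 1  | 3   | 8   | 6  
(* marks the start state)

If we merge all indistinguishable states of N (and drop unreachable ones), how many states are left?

2

States {0,2,4} cannot be reached from the start state, so discard them.
Initial partition by acceptance: {6,8} | {1,3,5,7}.
Stable partition: {6,8} | {1,3,5,7} — 2 equivalence classes.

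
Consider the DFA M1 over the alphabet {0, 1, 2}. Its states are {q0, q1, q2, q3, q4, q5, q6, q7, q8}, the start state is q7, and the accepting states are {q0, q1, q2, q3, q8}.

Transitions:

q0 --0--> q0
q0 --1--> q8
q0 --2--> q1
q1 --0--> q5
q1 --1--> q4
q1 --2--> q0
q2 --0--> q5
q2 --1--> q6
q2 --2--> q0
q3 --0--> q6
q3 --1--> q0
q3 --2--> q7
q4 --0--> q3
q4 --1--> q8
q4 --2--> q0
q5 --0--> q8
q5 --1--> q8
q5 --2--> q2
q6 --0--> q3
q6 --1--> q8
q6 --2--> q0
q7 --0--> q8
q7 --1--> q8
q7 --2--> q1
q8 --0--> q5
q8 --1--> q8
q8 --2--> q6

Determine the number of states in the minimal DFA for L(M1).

6

All states are reachable from the start state.
Initial partition by acceptance: {q0,q1,q2,q3,q8} | {q4,q5,q6,q7}.
Refine {q0,q1,q2,q3,q8} on symbol 0: members go to different blocks, giving {q1,q2,q3,q8} and {q0}.
Split {q1,q2,q3,q8} by δ(·,1) → {q1,q2} and {q3} and {q8}.
Split {q4,q5,q6,q7} by δ(·,0) → {q4,q6} and {q5,q7}.
No further refinement is possible. Final partition (6 blocks): {q1,q2} | {q4,q6} | {q0} | {q3} | {q8} | {q5,q7}.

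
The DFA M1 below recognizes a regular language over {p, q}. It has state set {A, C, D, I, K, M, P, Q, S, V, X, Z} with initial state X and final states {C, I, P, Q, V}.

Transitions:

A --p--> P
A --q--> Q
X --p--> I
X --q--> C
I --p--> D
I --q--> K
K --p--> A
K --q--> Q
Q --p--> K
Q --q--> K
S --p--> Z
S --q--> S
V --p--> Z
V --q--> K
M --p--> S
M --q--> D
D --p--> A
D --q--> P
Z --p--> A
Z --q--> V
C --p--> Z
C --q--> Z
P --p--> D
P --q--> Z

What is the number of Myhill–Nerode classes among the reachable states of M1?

States {M,S} cannot be reached from the start state, so discard them.
Initial partition by acceptance: {C,I,P,Q,V} | {A,D,K,X,Z}.
On input p, block {A,D,K,X,Z} splits into {D,K,Z} and {A,X}.
The partition is now stable with 3 blocks: {C,I,P,Q,V} | {D,K,Z} | {A,X}.

3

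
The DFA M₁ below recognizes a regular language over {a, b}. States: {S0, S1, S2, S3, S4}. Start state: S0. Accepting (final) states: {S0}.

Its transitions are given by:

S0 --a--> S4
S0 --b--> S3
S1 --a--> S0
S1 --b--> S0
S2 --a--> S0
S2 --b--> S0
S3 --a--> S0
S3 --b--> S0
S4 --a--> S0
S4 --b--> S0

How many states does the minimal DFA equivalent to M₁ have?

States {S1,S2} cannot be reached from the start state, so discard them.
P0 = {S0} | {S3,S4}.
No further refinement is possible. Final partition (2 blocks): {S0} | {S3,S4}.

2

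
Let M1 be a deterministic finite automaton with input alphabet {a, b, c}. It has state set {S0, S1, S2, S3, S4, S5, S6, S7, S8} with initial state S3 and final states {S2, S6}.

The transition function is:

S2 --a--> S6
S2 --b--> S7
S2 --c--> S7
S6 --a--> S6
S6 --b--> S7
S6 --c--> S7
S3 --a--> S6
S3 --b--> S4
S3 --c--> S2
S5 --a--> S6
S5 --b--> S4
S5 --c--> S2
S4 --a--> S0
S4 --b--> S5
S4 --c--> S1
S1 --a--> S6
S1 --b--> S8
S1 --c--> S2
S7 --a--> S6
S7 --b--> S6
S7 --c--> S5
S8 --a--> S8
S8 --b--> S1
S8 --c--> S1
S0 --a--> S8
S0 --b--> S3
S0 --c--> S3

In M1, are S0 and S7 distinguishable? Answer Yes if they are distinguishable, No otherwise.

Yes

P0 = {S2,S6} | {S0,S1,S3,S4,S5,S7,S8}.
On input a, block {S0,S1,S3,S4,S5,S7,S8} splits into {S1,S3,S5,S7} and {S0,S4,S8}.
Refine {S1,S3,S5,S7} on symbol b: members go to different blocks, giving {S1,S3,S5} and {S7}.
Stable partition: {S2,S6} | {S1,S3,S5} | {S0,S4,S8} | {S7} — 4 equivalence classes.
S0 and S7 end up in different blocks, so they are distinguishable. For instance, the string 'a' is accepted from only S7.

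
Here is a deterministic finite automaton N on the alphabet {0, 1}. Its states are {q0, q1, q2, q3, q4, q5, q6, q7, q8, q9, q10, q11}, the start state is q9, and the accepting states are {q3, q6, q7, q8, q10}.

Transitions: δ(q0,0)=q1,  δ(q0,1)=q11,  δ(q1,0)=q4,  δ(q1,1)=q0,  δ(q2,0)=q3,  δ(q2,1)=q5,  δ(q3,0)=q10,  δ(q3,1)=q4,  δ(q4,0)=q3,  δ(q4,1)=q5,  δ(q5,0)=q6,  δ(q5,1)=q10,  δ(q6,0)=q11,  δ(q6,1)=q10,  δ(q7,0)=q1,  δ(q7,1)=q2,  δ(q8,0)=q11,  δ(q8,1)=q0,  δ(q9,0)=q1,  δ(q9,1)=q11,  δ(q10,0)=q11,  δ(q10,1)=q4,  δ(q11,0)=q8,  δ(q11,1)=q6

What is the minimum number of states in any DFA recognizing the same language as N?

9

Reachable states from the start: {q0,q1,q3,q4,q5,q6,q8,q9,q10,q11}. Unreachable: {q2,q7} — drop them.
P0 = {q3,q6,q8,q10} | {q0,q1,q4,q5,q9,q11}.
Split {q3,q6,q8,q10} by δ(·,0) → {q6,q8,q10} and {q3}.
Refine {q6,q8,q10} on symbol 1: members go to different blocks, giving {q8,q10} and {q6}.
Split {q0,q1,q4,q5,q9,q11} by δ(·,0) → {q0,q1,q9} and {q4} and {q5} and {q11}.
Split {q8,q10} by δ(·,1) → {q8} and {q10}.
Split {q0,q1,q9} by δ(·,0) → {q0,q9} and {q1}.
The partition is now stable with 9 blocks: {q8} | {q0,q9} | {q3} | {q6} | {q4} | {q5} | {q11} | {q10} | {q1}.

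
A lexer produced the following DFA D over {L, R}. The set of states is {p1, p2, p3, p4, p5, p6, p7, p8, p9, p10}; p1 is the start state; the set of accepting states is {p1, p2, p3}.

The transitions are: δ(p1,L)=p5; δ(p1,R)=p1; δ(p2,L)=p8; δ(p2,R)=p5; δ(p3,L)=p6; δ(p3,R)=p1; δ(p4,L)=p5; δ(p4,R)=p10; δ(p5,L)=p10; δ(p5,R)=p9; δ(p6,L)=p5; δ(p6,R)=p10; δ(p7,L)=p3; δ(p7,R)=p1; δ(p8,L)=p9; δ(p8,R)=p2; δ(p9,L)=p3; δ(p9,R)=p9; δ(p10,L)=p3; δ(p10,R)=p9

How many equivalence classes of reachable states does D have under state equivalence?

First remove the unreachable states {p2,p4,p7,p8}; 6 states remain.
Initial partition by acceptance: {p1,p3} | {p5,p6,p9,p10}.
Refine {p5,p6,p9,p10} on symbol L: members go to different blocks, giving {p5,p6} and {p9,p10}.
Split {p5,p6} by δ(·,L) → {p5} and {p6}.
Split {p1,p3} by δ(·,L) → {p1} and {p3}.
No further refinement is possible. Final partition (5 blocks): {p1} | {p5} | {p9,p10} | {p6} | {p3}.

5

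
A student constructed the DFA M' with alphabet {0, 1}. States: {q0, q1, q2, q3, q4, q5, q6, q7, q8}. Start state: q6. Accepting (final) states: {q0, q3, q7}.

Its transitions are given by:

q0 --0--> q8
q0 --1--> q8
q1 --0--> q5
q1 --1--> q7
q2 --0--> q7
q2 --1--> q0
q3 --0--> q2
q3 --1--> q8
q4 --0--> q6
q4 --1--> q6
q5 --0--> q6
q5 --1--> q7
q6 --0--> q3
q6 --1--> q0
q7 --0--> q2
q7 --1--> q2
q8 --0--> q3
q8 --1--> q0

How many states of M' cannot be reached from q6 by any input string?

Starting at q6 and following transitions, the reachable set is {q0, q2, q3, q6, q7, q8}. That leaves q1, q4, q5 unreachable — 3 in total.

3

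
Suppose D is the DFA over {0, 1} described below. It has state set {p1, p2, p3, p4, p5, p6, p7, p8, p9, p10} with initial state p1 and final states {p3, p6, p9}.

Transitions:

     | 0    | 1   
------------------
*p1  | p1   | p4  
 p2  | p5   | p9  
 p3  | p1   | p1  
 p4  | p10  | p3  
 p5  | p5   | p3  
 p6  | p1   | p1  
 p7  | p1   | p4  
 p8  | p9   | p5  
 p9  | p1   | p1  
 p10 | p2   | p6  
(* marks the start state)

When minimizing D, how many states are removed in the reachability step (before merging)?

BFS from p1 reaches {p1, p2, p3, p4, p5, p6, p9, p10}; the 2 state(s) p7, p8 are never visited.

2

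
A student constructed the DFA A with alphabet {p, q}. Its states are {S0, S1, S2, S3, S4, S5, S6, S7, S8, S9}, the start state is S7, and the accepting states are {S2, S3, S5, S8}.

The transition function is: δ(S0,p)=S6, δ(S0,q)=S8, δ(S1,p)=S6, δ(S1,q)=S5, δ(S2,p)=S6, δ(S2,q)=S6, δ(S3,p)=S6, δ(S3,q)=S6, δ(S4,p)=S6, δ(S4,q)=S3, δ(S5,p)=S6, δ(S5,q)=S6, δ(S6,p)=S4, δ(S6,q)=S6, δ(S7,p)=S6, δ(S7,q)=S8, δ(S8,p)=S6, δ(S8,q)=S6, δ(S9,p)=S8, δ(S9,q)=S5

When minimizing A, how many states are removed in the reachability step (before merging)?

Starting at S7 and following transitions, the reachable set is {S3, S4, S6, S7, S8}. That leaves S0, S1, S2, S5, S9 unreachable — 5 in total.

5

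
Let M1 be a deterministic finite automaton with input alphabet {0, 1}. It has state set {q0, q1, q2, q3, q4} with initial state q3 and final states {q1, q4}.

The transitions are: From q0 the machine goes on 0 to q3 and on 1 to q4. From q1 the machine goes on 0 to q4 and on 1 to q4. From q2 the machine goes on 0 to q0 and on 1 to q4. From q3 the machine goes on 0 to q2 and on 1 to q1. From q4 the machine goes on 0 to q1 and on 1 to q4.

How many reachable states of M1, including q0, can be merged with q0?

Start with accepting vs non-accepting: {q1,q4} | {q0,q2,q3}.
The partition is now stable with 2 blocks: {q1,q4} | {q0,q2,q3}.
The equivalence class containing q0 is {q0,q2,q3}, of size 3.

3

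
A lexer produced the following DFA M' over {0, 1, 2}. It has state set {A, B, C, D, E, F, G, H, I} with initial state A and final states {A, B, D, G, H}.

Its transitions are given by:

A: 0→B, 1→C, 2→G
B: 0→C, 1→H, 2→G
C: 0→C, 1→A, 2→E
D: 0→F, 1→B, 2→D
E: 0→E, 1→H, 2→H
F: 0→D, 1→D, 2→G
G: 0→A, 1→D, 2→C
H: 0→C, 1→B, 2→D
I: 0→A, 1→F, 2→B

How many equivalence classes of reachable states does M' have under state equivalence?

First remove the unreachable states {I}; 8 states remain.
Initial partition by acceptance: {A,B,D,G,H} | {C,E,F}.
Refine {A,B,D,G,H} on symbol 0: members go to different blocks, giving {B,D,H} and {A,G}.
Refine {B,D,H} on symbol 2: members go to different blocks, giving {D,H} and {B}.
Refine {C,E,F} on symbol 0: members go to different blocks, giving {C,E} and {F}.
Refine {D,H} on symbol 0: members go to different blocks, giving {D} and {H}.
On input 1, block {C,E} splits into {C} and {E}.
On input 0, block {A,G} splits into {A} and {G}.
Stable partition: {D} | {C} | {A} | {B} | {F} | {H} | {E} | {G} — 8 equivalence classes.

8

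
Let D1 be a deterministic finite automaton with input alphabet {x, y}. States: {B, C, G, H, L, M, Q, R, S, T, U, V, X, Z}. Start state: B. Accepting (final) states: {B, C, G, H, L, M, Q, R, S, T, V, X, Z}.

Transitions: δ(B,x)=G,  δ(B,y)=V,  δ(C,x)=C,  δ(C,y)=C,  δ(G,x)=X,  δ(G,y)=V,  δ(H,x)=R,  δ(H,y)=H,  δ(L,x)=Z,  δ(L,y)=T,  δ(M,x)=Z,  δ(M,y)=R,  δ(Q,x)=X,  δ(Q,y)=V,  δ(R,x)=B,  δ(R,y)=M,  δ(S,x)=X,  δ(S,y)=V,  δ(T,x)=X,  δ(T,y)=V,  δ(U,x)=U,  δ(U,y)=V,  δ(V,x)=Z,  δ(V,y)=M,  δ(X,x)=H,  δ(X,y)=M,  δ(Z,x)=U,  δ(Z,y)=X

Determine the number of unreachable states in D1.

Starting at B and following transitions, the reachable set is {B, G, H, M, R, U, V, X, Z}. That leaves C, L, Q, S, T unreachable — 5 in total.

5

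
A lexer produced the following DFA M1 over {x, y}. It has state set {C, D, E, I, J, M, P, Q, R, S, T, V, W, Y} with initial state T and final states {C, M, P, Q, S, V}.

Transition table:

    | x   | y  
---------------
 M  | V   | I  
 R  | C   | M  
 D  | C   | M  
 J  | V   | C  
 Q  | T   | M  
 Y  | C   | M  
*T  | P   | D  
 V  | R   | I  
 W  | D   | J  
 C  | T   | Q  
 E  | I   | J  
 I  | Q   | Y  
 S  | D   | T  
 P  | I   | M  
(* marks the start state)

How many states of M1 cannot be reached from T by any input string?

4

Starting at T and following transitions, the reachable set is {C, D, I, M, P, Q, R, T, V, Y}. That leaves E, J, S, W unreachable — 4 in total.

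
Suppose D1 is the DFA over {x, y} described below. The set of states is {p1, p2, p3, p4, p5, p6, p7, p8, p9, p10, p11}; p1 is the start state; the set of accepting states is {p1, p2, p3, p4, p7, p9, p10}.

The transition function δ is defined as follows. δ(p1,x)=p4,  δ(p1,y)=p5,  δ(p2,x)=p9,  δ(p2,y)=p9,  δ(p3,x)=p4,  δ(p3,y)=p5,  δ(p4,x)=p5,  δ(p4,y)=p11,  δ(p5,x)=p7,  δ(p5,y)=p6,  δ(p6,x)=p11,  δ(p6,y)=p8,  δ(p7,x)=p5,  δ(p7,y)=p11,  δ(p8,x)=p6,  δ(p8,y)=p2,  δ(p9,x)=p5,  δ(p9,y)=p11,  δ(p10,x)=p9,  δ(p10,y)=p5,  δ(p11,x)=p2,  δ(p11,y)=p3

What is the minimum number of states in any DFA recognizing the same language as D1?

7

First remove the unreachable states {p10}; 10 states remain.
Start with accepting vs non-accepting: {p1,p2,p3,p4,p7,p9} | {p5,p6,p8,p11}.
Refine {p1,p2,p3,p4,p7,p9} on symbol x: members go to different blocks, giving {p1,p2,p3} and {p4,p7,p9}.
Refine {p1,p2,p3} on symbol y: members go to different blocks, giving {p1,p3} and {p2}.
On input x, block {p5,p6,p8,p11} splits into {p6,p8} and {p5} and {p11}.
On input x, block {p6,p8} splits into {p6} and {p8}.
No further refinement is possible. Final partition (7 blocks): {p1,p3} | {p6} | {p4,p7,p9} | {p2} | {p5} | {p11} | {p8}.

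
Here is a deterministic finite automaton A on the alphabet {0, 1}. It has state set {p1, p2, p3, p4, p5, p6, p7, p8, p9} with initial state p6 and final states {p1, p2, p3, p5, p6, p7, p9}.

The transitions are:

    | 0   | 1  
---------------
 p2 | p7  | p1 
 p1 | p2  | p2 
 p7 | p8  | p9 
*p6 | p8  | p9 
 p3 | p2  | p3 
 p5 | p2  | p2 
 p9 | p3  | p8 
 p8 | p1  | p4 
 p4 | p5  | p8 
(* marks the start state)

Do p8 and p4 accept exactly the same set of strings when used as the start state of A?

Yes

P0 = {p1,p2,p3,p5,p6,p7,p9} | {p4,p8}.
On input 0, block {p1,p2,p3,p5,p6,p7,p9} splits into {p1,p2,p3,p5,p9} and {p6,p7}.
On input 0, block {p1,p2,p3,p5,p9} splits into {p1,p3,p5,p9} and {p2}.
On input 0, block {p1,p3,p5,p9} splits into {p1,p3,p5} and {p9}.
On input 1, block {p1,p3,p5} splits into {p1,p5} and {p3}.
The partition is now stable with 6 blocks: {p1,p5} | {p4,p8} | {p6,p7} | {p2} | {p9} | {p3}.
p8 and p4 lie in the same block of the stable partition, so they are equivalent — no string distinguishes them.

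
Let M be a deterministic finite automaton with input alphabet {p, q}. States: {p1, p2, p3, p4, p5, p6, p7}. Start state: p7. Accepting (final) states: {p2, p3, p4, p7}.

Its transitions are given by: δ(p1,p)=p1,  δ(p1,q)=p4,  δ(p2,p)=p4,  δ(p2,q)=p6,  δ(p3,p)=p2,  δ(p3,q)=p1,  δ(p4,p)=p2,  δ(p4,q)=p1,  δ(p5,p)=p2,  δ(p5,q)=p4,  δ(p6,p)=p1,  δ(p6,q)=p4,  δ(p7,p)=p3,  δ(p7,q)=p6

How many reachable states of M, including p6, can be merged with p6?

2

First remove the unreachable states {p5}; 6 states remain.
Initial partition by acceptance: {p2,p3,p4,p7} | {p1,p6}.
Stable partition: {p2,p3,p4,p7} | {p1,p6} — 2 equivalence classes.
The equivalence class containing p6 is {p1,p6}, of size 2.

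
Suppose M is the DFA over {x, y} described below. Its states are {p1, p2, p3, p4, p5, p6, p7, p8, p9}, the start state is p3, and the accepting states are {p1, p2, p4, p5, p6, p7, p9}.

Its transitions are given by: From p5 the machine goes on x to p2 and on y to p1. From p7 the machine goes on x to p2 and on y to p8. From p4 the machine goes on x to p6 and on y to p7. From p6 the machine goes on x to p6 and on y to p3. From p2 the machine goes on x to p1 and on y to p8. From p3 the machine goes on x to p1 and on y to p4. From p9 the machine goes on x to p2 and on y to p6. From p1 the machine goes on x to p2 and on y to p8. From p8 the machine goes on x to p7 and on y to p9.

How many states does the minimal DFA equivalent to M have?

3

Reachable states from the start: {p1,p2,p3,p4,p6,p7,p8,p9}. Unreachable: {p5} — drop them.
P0 = {p1,p2,p4,p6,p7,p9} | {p3,p8}.
Refine {p1,p2,p4,p6,p7,p9} on symbol y: members go to different blocks, giving {p1,p2,p6,p7} and {p4,p9}.
No further refinement is possible. Final partition (3 blocks): {p1,p2,p6,p7} | {p3,p8} | {p4,p9}.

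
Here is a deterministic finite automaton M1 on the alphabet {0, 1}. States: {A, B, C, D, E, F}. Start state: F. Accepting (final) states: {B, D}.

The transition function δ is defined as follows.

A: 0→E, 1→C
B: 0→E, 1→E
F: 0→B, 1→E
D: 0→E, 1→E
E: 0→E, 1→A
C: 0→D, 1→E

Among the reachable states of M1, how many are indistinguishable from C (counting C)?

Every state is reachable, so we keep all 6.
P0 = {B,D} | {A,C,E,F}.
Refine {A,C,E,F} on symbol 0: members go to different blocks, giving {A,E} and {C,F}.
Split {A,E} by δ(·,1) → {A} and {E}.
No further refinement is possible. Final partition (4 blocks): {B,D} | {A} | {C,F} | {E}.
State C belongs to the block {C,F}, which has 2 states.

2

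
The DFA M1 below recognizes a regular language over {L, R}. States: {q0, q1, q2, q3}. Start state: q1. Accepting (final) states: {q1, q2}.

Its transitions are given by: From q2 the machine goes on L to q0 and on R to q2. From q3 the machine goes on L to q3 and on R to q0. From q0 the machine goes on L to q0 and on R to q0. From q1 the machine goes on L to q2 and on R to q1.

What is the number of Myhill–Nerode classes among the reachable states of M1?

3

First remove the unreachable states {q3}; 3 states remain.
Start with accepting vs non-accepting: {q1,q2} | {q0}.
On input L, block {q1,q2} splits into {q1} and {q2}.
Stable partition: {q1} | {q0} | {q2} — 3 equivalence classes.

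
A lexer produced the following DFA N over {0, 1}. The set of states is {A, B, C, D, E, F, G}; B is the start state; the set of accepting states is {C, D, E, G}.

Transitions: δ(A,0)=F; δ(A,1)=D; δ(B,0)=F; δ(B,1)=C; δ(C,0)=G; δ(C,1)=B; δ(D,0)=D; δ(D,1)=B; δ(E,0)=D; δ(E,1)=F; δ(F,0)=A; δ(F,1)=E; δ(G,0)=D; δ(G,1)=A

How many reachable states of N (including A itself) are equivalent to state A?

3

Every state is reachable, so we keep all 7.
Initial partition by acceptance: {C,D,E,G} | {A,B,F}.
Stable partition: {C,D,E,G} | {A,B,F} — 2 equivalence classes.
State A belongs to the block {A,B,F}, which has 3 states.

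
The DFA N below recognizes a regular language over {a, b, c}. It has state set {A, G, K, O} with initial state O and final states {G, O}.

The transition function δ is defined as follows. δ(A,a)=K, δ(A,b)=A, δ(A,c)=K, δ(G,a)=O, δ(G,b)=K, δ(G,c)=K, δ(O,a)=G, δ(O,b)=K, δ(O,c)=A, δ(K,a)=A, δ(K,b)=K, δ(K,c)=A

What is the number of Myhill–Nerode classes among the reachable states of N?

2

All states are reachable from the start state.
Start with accepting vs non-accepting: {G,O} | {A,K}.
Stable partition: {G,O} | {A,K} — 2 equivalence classes.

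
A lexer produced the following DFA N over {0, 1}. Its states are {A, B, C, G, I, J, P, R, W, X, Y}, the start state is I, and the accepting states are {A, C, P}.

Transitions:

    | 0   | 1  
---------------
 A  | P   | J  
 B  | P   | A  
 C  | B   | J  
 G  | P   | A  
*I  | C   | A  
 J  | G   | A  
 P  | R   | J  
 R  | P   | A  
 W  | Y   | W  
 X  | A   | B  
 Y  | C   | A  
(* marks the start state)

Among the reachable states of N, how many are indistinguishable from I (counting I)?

4

Reachable states from the start: {A,B,C,G,I,J,P,R}. Unreachable: {W,X,Y} — drop them.
Initial partition by acceptance: {A,C,P} | {B,G,I,J,R}.
Split {A,C,P} by δ(·,0) → {C,P} and {A}.
Split {B,G,I,J,R} by δ(·,0) → {B,G,I,R} and {J}.
The partition is now stable with 4 blocks: {C,P} | {B,G,I,R} | {A} | {J}.
The equivalence class containing I is {B,G,I,R}, of size 4.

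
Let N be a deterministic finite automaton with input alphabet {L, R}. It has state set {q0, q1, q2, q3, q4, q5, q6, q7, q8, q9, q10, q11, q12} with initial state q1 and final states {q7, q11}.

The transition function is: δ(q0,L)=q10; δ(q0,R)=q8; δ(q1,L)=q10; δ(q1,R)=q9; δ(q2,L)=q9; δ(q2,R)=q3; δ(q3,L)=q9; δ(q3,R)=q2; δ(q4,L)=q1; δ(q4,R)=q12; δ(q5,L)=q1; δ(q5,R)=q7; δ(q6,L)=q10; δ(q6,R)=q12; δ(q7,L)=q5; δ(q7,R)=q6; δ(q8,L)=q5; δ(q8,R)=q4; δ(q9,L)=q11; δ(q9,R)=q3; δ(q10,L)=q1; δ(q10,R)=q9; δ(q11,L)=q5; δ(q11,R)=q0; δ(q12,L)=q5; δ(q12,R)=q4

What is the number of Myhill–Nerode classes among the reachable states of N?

Every state is reachable, so we keep all 13.
P0 = {q7,q11} | {q0,q1,q2,q3,q4,q5,q6,q8,q9,q10,q12}.
Refine {q0,q1,q2,q3,q4,q5,q6,q8,q9,q10,q12} on symbol L: members go to different blocks, giving {q0,q1,q2,q3,q4,q5,q6,q8,q10,q12} and {q9}.
Refine {q0,q1,q2,q3,q4,q5,q6,q8,q10,q12} on symbol L: members go to different blocks, giving {q0,q1,q4,q5,q6,q8,q10,q12} and {q2,q3}.
Split {q0,q1,q4,q5,q6,q8,q10,q12} by δ(·,R) → {q0,q4,q6,q8,q12} and {q1,q10} and {q5}.
Split {q0,q4,q6,q8,q12} by δ(·,L) → {q0,q4,q6} and {q8,q12}.
The partition is now stable with 7 blocks: {q7,q11} | {q0,q4,q6} | {q9} | {q2,q3} | {q1,q10} | {q5} | {q8,q12}.

7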